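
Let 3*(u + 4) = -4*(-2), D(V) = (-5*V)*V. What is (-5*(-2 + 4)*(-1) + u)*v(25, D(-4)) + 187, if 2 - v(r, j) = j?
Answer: 2693/3 ≈ 897.67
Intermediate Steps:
D(V) = -5*V**2
u = -4/3 (u = -4 + (-4*(-2))/3 = -4 + (1/3)*8 = -4 + 8/3 = -4/3 ≈ -1.3333)
v(r, j) = 2 - j
(-5*(-2 + 4)*(-1) + u)*v(25, D(-4)) + 187 = (-5*(-2 + 4)*(-1) - 4/3)*(2 - (-5)*(-4)**2) + 187 = (-5*2*(-1) - 4/3)*(2 - (-5)*16) + 187 = (-10*(-1) - 4/3)*(2 - 1*(-80)) + 187 = (10 - 4/3)*(2 + 80) + 187 = (26/3)*82 + 187 = 2132/3 + 187 = 2693/3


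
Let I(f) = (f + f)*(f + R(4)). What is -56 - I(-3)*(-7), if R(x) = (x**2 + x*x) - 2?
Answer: -1190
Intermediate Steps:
R(x) = -2 + 2*x**2 (R(x) = (x**2 + x**2) - 2 = 2*x**2 - 2 = -2 + 2*x**2)
I(f) = 2*f*(30 + f) (I(f) = (f + f)*(f + (-2 + 2*4**2)) = (2*f)*(f + (-2 + 2*16)) = (2*f)*(f + (-2 + 32)) = (2*f)*(f + 30) = (2*f)*(30 + f) = 2*f*(30 + f))
-56 - I(-3)*(-7) = -56 - 2*(-3)*(30 - 3)*(-7) = -56 - 2*(-3)*27*(-7) = -56 - (-162)*(-7) = -56 - 1*1134 = -56 - 1134 = -1190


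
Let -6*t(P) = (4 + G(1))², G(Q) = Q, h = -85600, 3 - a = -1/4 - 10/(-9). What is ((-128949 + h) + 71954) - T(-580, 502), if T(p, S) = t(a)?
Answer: -855545/6 ≈ -1.4259e+5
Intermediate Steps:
a = 77/36 (a = 3 - (-1/4 - 10/(-9)) = 3 - (-1*¼ - 10*(-⅑)) = 3 - (-¼ + 10/9) = 3 - 1*31/36 = 3 - 31/36 = 77/36 ≈ 2.1389)
t(P) = -25/6 (t(P) = -(4 + 1)²/6 = -⅙*5² = -⅙*25 = -25/6)
T(p, S) = -25/6
((-128949 + h) + 71954) - T(-580, 502) = ((-128949 - 85600) + 71954) - 1*(-25/6) = (-214549 + 71954) + 25/6 = -142595 + 25/6 = -855545/6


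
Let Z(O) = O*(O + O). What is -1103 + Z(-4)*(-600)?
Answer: -20303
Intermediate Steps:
Z(O) = 2*O² (Z(O) = O*(2*O) = 2*O²)
-1103 + Z(-4)*(-600) = -1103 + (2*(-4)²)*(-600) = -1103 + (2*16)*(-600) = -1103 + 32*(-600) = -1103 - 19200 = -20303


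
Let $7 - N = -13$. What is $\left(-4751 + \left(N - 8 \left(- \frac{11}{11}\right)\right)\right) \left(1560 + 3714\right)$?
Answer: $-24909102$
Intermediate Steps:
$N = 20$ ($N = 7 - -13 = 7 + 13 = 20$)
$\left(-4751 + \left(N - 8 \left(- \frac{11}{11}\right)\right)\right) \left(1560 + 3714\right) = \left(-4751 + \left(20 - 8 \left(- \frac{11}{11}\right)\right)\right) \left(1560 + 3714\right) = \left(-4751 + \left(20 - 8 \left(\left(-11\right) \frac{1}{11}\right)\right)\right) 5274 = \left(-4751 + \left(20 - -8\right)\right) 5274 = \left(-4751 + \left(20 + 8\right)\right) 5274 = \left(-4751 + 28\right) 5274 = \left(-4723\right) 5274 = -24909102$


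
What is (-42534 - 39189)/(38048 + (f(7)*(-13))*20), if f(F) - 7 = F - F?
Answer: -27241/12076 ≈ -2.2558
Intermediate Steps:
f(F) = 7 (f(F) = 7 + (F - F) = 7 + 0 = 7)
(-42534 - 39189)/(38048 + (f(7)*(-13))*20) = (-42534 - 39189)/(38048 + (7*(-13))*20) = -81723/(38048 - 91*20) = -81723/(38048 - 1820) = -81723/36228 = -81723*1/36228 = -27241/12076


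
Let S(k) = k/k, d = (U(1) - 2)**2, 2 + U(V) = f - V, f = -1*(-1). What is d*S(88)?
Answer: 16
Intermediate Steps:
f = 1
U(V) = -1 - V (U(V) = -2 + (1 - V) = -1 - V)
d = 16 (d = ((-1 - 1*1) - 2)**2 = ((-1 - 1) - 2)**2 = (-2 - 2)**2 = (-4)**2 = 16)
S(k) = 1
d*S(88) = 16*1 = 16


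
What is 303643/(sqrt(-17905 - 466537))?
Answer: -303643*I*sqrt(484442)/484442 ≈ -436.26*I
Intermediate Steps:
303643/(sqrt(-17905 - 466537)) = 303643/(sqrt(-484442)) = 303643/((I*sqrt(484442))) = 303643*(-I*sqrt(484442)/484442) = -303643*I*sqrt(484442)/484442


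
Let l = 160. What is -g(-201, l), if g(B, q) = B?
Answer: 201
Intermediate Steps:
-g(-201, l) = -1*(-201) = 201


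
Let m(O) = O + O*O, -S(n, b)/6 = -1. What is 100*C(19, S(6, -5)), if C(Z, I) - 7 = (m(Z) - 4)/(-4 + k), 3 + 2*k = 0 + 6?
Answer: -14340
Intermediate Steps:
S(n, b) = 6 (S(n, b) = -6*(-1) = 6)
m(O) = O + O**2
k = 3/2 (k = -3/2 + (0 + 6)/2 = -3/2 + (1/2)*6 = -3/2 + 3 = 3/2 ≈ 1.5000)
C(Z, I) = 43/5 - 2*Z*(1 + Z)/5 (C(Z, I) = 7 + (Z*(1 + Z) - 4)/(-4 + 3/2) = 7 + (-4 + Z*(1 + Z))/(-5/2) = 7 + (-4 + Z*(1 + Z))*(-2/5) = 7 + (8/5 - 2*Z*(1 + Z)/5) = 43/5 - 2*Z*(1 + Z)/5)
100*C(19, S(6, -5)) = 100*(43/5 - 2/5*19*(1 + 19)) = 100*(43/5 - 2/5*19*20) = 100*(43/5 - 152) = 100*(-717/5) = -14340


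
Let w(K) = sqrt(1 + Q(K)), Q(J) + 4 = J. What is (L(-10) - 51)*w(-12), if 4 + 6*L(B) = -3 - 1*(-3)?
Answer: -155*I*sqrt(15)/3 ≈ -200.1*I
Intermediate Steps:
Q(J) = -4 + J
w(K) = sqrt(-3 + K) (w(K) = sqrt(1 + (-4 + K)) = sqrt(-3 + K))
L(B) = -2/3 (L(B) = -2/3 + (-3 - 1*(-3))/6 = -2/3 + (-3 + 3)/6 = -2/3 + (1/6)*0 = -2/3 + 0 = -2/3)
(L(-10) - 51)*w(-12) = (-2/3 - 51)*sqrt(-3 - 12) = -155*I*sqrt(15)/3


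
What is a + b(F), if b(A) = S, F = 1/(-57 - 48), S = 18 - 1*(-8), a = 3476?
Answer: 3502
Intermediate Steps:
S = 26 (S = 18 + 8 = 26)
F = -1/105 (F = 1/(-105) = -1/105 ≈ -0.0095238)
b(A) = 26
a + b(F) = 3476 + 26 = 3502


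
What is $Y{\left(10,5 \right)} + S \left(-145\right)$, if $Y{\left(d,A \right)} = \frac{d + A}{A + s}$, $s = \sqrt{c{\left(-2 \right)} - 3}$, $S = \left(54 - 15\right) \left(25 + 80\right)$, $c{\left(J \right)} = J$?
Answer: $\frac{15 \left(- 39585 \sqrt{5} + 197924 i\right)}{\sqrt{5} - 5 i} \approx -5.9377 \cdot 10^{5} - 1.118 i$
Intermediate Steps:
$S = 4095$ ($S = 39 \cdot 105 = 4095$)
$s = i \sqrt{5}$ ($s = \sqrt{-2 - 3} = \sqrt{-5} = i \sqrt{5} \approx 2.2361 i$)
$Y{\left(d,A \right)} = \frac{A + d}{A + i \sqrt{5}}$ ($Y{\left(d,A \right)} = \frac{d + A}{A + i \sqrt{5}} = \frac{A + d}{A + i \sqrt{5}}$)
$Y{\left(10,5 \right)} + S \left(-145\right) = \frac{5 + 10}{5 + i \sqrt{5}} + 4095 \left(-145\right) = \frac{1}{5 + i \sqrt{5}} \cdot 15 - 593775 = \frac{15}{5 + i \sqrt{5}} - 593775 = -593775 + \frac{15}{5 + i \sqrt{5}}$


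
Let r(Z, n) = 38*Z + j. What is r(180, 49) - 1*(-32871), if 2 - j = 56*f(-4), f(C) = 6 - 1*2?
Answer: 39489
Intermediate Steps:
f(C) = 4 (f(C) = 6 - 2 = 4)
j = -222 (j = 2 - 56*4 = 2 - 1*224 = 2 - 224 = -222)
r(Z, n) = -222 + 38*Z (r(Z, n) = 38*Z - 222 = -222 + 38*Z)
r(180, 49) - 1*(-32871) = (-222 + 38*180) - 1*(-32871) = (-222 + 6840) + 32871 = 6618 + 32871 = 39489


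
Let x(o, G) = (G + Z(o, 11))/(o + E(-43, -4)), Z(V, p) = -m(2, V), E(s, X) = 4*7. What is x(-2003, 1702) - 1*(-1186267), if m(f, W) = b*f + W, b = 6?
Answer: 2342873632/1975 ≈ 1.1863e+6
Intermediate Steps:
m(f, W) = W + 6*f (m(f, W) = 6*f + W = W + 6*f)
E(s, X) = 28
Z(V, p) = -12 - V (Z(V, p) = -(V + 6*2) = -(V + 12) = -(12 + V) = -12 - V)
x(o, G) = (-12 + G - o)/(28 + o) (x(o, G) = (G + (-12 - o))/(o + 28) = (-12 + G - o)/(28 + o))
x(-2003, 1702) - 1*(-1186267) = (-12 + 1702 - 1*(-2003))/(28 - 2003) - 1*(-1186267) = (-12 + 1702 + 2003)/(-1975) + 1186267 = -1/1975*3693 + 1186267 = -3693/1975 + 1186267 = 2342873632/1975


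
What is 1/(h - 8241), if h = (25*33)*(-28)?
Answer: -1/31341 ≈ -3.1907e-5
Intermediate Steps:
h = -23100 (h = 825*(-28) = -23100)
1/(h - 8241) = 1/(-23100 - 8241) = 1/(-31341) = -1/31341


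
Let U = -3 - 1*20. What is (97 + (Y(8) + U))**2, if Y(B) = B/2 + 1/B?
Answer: 390625/64 ≈ 6103.5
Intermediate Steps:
Y(B) = 1/B + B/2 (Y(B) = B*(1/2) + 1/B = B/2 + 1/B = 1/B + B/2)
U = -23 (U = -3 - 20 = -23)
(97 + (Y(8) + U))**2 = (97 + ((1/8 + (1/2)*8) - 23))**2 = (97 + ((1/8 + 4) - 23))**2 = (97 + (33/8 - 23))**2 = (97 - 151/8)**2 = (625/8)**2 = 390625/64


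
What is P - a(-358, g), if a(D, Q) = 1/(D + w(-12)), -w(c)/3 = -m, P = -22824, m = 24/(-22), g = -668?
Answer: -90702565/3974 ≈ -22824.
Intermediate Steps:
m = -12/11 (m = 24*(-1/22) = -12/11 ≈ -1.0909)
w(c) = -36/11 (w(c) = -(-3)*(-12)/11 = -3*12/11 = -36/11)
a(D, Q) = 1/(-36/11 + D) (a(D, Q) = 1/(D - 36/11) = 1/(-36/11 + D))
P - a(-358, g) = -22824 - 11/(-36 + 11*(-358)) = -22824 - 11/(-36 - 3938) = -22824 - 11/(-3974) = -22824 - 11*(-1)/3974 = -22824 - 1*(-11/3974) = -22824 + 11/3974 = -90702565/3974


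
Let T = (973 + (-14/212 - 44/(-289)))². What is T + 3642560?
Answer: 4306938792734889/938441956 ≈ 4.5895e+6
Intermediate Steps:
T = 888607661487529/938441956 (T = (973 + (-14*1/212 - 44*(-1/289)))² = (973 + (-7/106 + 44/289))² = (973 + 2641/30634)² = (29809523/30634)² = 888607661487529/938441956 ≈ 9.4690e+5)
T + 3642560 = 888607661487529/938441956 + 3642560 = 4306938792734889/938441956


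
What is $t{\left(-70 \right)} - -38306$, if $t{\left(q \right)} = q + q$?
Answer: $38166$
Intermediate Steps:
$t{\left(q \right)} = 2 q$
$t{\left(-70 \right)} - -38306 = 2 \left(-70\right) - -38306 = -140 + 38306 = 38166$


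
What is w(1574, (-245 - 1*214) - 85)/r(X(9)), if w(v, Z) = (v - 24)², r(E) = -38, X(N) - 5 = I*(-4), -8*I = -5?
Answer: -1201250/19 ≈ -63224.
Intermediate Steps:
I = 5/8 (I = -⅛*(-5) = 5/8 ≈ 0.62500)
X(N) = 5/2 (X(N) = 5 + (5/8)*(-4) = 5 - 5/2 = 5/2)
w(v, Z) = (-24 + v)²
w(1574, (-245 - 1*214) - 85)/r(X(9)) = (-24 + 1574)²/(-38) = 1550²*(-1/38) = 2402500*(-1/38) = -1201250/19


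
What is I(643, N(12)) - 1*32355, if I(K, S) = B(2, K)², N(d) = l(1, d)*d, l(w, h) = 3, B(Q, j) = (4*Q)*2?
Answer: -32099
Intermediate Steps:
B(Q, j) = 8*Q
N(d) = 3*d
I(K, S) = 256 (I(K, S) = (8*2)² = 16² = 256)
I(643, N(12)) - 1*32355 = 256 - 1*32355 = 256 - 32355 = -32099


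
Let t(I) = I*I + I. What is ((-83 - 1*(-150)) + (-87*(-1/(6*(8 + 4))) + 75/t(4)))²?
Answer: 2982529/576 ≈ 5178.0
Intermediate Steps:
t(I) = I + I² (t(I) = I² + I = I + I²)
((-83 - 1*(-150)) + (-87*(-1/(6*(8 + 4))) + 75/t(4)))² = ((-83 - 1*(-150)) + (-87*(-1/(6*(8 + 4))) + 75/((4*(1 + 4)))))² = ((-83 + 150) + (-87/(12*(-6)) + 75/((4*5))))² = (67 + (-87/(-72) + 75/20))² = (67 + (-87*(-1/72) + 75*(1/20)))² = (67 + (29/24 + 15/4))² = (67 + 119/24)² = (1727/24)² = 2982529/576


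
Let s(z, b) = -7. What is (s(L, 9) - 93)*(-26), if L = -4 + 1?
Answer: 2600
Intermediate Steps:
L = -3
(s(L, 9) - 93)*(-26) = (-7 - 93)*(-26) = -100*(-26) = 2600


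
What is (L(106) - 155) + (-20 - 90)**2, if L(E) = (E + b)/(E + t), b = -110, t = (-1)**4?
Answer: 1278111/107 ≈ 11945.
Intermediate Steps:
t = 1
L(E) = (-110 + E)/(1 + E) (L(E) = (E - 110)/(E + 1) = (-110 + E)/(1 + E))
(L(106) - 155) + (-20 - 90)**2 = ((-110 + 106)/(1 + 106) - 155) + (-20 - 90)**2 = (-4/107 - 155) + (-110)**2 = ((1/107)*(-4) - 155) + 12100 = (-4/107 - 155) + 12100 = -16589/107 + 12100 = 1278111/107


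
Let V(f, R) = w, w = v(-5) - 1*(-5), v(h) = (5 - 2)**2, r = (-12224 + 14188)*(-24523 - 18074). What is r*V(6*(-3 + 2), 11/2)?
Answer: -1171247112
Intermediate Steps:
r = -83660508 (r = 1964*(-42597) = -83660508)
v(h) = 9 (v(h) = 3**2 = 9)
w = 14 (w = 9 - 1*(-5) = 9 + 5 = 14)
V(f, R) = 14
r*V(6*(-3 + 2), 11/2) = -83660508*14 = -1171247112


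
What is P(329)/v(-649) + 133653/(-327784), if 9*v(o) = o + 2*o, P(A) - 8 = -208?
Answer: 109929603/212731816 ≈ 0.51675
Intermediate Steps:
P(A) = -200 (P(A) = 8 - 208 = -200)
v(o) = o/3 (v(o) = (o + 2*o)/9 = (3*o)/9 = o/3)
P(329)/v(-649) + 133653/(-327784) = -200/((⅓)*(-649)) + 133653/(-327784) = -200/(-649/3) + 133653*(-1/327784) = -200*(-3/649) - 133653/327784 = 600/649 - 133653/327784 = 109929603/212731816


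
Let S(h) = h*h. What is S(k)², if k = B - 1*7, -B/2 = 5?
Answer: 83521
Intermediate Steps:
B = -10 (B = -2*5 = -10)
k = -17 (k = -10 - 1*7 = -10 - 7 = -17)
S(h) = h²
S(k)² = ((-17)²)² = 289² = 83521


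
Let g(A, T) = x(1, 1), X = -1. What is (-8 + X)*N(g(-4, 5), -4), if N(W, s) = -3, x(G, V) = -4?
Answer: 27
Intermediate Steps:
g(A, T) = -4
(-8 + X)*N(g(-4, 5), -4) = (-8 - 1)*(-3) = -9*(-3) = 27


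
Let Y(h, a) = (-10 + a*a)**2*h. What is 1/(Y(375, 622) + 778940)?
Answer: 1/56126810232440 ≈ 1.7817e-14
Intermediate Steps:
Y(h, a) = h*(-10 + a**2)**2 (Y(h, a) = (-10 + a**2)**2*h = h*(-10 + a**2)**2)
1/(Y(375, 622) + 778940) = 1/(375*(-10 + 622**2)**2 + 778940) = 1/(375*(-10 + 386884)**2 + 778940) = 1/(375*386874**2 + 778940) = 1/(375*149671491876 + 778940) = 1/(56126809453500 + 778940) = 1/56126810232440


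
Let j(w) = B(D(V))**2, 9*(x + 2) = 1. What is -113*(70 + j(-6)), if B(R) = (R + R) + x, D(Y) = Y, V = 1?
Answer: -640823/81 ≈ -7911.4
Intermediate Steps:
x = -17/9 (x = -2 + (1/9)*1 = -2 + 1/9 = -17/9 ≈ -1.8889)
B(R) = -17/9 + 2*R (B(R) = (R + R) - 17/9 = 2*R - 17/9 = -17/9 + 2*R)
j(w) = 1/81 (j(w) = (-17/9 + 2*1)**2 = (-17/9 + 2)**2 = (1/9)**2 = 1/81)
-113*(70 + j(-6)) = -113*(70 + 1/81) = -113*5671/81 = -640823/81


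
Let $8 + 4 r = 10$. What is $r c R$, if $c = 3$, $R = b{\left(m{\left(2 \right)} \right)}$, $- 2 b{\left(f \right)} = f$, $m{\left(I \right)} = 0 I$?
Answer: $0$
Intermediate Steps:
$r = \frac{1}{2}$ ($r = -2 + \frac{1}{4} \cdot 10 = -2 + \frac{5}{2} = \frac{1}{2} \approx 0.5$)
$m{\left(I \right)} = 0$
$b{\left(f \right)} = - \frac{f}{2}$
$R = 0$ ($R = \left(- \frac{1}{2}\right) 0 = 0$)
$r c R = \frac{1}{2} \cdot 3 \cdot 0 = \frac{3}{2} \cdot 0 = 0$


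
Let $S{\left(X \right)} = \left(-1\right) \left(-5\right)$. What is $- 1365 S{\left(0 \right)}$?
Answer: $-6825$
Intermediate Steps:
$S{\left(X \right)} = 5$
$- 1365 S{\left(0 \right)} = \left(-1365\right) 5 = -6825$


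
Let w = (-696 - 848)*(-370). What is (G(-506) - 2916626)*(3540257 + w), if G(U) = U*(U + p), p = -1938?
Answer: -6907225921594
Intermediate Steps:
G(U) = U*(-1938 + U) (G(U) = U*(U - 1938) = U*(-1938 + U))
w = 571280 (w = -1544*(-370) = 571280)
(G(-506) - 2916626)*(3540257 + w) = (-506*(-1938 - 506) - 2916626)*(3540257 + 571280) = (-506*(-2444) - 2916626)*4111537 = (1236664 - 2916626)*4111537 = -1679962*4111537 = -6907225921594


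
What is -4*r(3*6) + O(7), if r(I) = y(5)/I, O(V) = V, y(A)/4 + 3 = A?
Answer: 47/9 ≈ 5.2222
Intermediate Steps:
y(A) = -12 + 4*A
r(I) = 8/I (r(I) = (-12 + 4*5)/I = (-12 + 20)/I = 8/I)
-4*r(3*6) + O(7) = -32/(3*6) + 7 = -32/18 + 7 = -4*4/9 + 7 = -16/9 + 7 = 47/9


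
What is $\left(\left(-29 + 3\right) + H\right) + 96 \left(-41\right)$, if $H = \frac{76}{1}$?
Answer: $-3886$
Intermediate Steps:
$H = 76$ ($H = 76 \cdot 1 = 76$)
$\left(\left(-29 + 3\right) + H\right) + 96 \left(-41\right) = \left(\left(-29 + 3\right) + 76\right) + 96 \left(-41\right) = \left(-26 + 76\right) - 3936 = 50 - 3936 = -3886$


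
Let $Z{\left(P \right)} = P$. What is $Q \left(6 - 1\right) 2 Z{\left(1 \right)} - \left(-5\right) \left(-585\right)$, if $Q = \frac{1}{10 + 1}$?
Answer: $- \frac{32165}{11} \approx -2924.1$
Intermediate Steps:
$Q = \frac{1}{11} \approx 0.090909$
$Q \left(6 - 1\right) 2 Z{\left(1 \right)} - \left(-5\right) \left(-585\right) = \frac{\left(6 - 1\right) 2}{11} \cdot 1 - \left(-5\right) \left(-585\right) = \frac{5 \cdot 2}{11} \cdot 1 - 2925 = \frac{1}{11} \cdot 10 \cdot 1 - 2925 = \frac{10}{11} \cdot 1 - 2925 = \frac{10}{11} - 2925 = - \frac{32165}{11}$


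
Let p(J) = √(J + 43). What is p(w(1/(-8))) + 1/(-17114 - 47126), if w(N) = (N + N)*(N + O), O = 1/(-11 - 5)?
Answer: -1/64240 + √2755/8 ≈ 6.5610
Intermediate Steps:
O = -1/16 (O = 1/(-16) = -1/16 ≈ -0.062500)
w(N) = 2*N*(-1/16 + N) (w(N) = (N + N)*(N - 1/16) = (2*N)*(-1/16 + N) = 2*N*(-1/16 + N))
p(J) = √(43 + J)
p(w(1/(-8))) + 1/(-17114 - 47126) = √(43 + (⅛)*(-1 + 16/(-8))/(-8)) + 1/(-17114 - 47126) = √(43 + (⅛)*(-⅛)*(-1 + 16*(-⅛))) + 1/(-64240) = √(43 + (⅛)*(-⅛)*(-1 - 2)) - 1/64240 = √(43 + (⅛)*(-⅛)*(-3)) - 1/64240 = √(43 + 3/64) - 1/64240 = √(2755/64) - 1/64240 = √2755/8 - 1/64240 = -1/64240 + √2755/8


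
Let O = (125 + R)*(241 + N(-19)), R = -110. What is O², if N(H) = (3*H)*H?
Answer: 394419600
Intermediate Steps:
N(H) = 3*H²
O = 19860 (O = (125 - 110)*(241 + 3*(-19)²) = 15*(241 + 3*361) = 15*(241 + 1083) = 15*1324 = 19860)
O² = 19860² = 394419600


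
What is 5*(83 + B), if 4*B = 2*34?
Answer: 500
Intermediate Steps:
B = 17 (B = (2*34)/4 = (¼)*68 = 17)
5*(83 + B) = 5*(83 + 17) = 5*100 = 500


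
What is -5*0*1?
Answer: 0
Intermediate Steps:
-5*0*1 = 0*1 = 0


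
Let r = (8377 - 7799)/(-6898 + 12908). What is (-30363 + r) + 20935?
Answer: -28330851/3005 ≈ -9427.9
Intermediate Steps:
r = 289/3005 (r = 578/6010 = 578*(1/6010) = 289/3005 ≈ 0.096173)
(-30363 + r) + 20935 = (-30363 + 289/3005) + 20935 = -91240526/3005 + 20935 = -28330851/3005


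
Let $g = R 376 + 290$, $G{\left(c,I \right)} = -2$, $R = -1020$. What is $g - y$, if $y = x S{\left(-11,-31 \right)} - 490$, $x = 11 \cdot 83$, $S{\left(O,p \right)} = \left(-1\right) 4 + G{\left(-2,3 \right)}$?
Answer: $-377262$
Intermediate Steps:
$S{\left(O,p \right)} = -6$ ($S{\left(O,p \right)} = \left(-1\right) 4 - 2 = -4 - 2 = -6$)
$x = 913$
$g = -383230$ ($g = \left(-1020\right) 376 + 290 = -383520 + 290 = -383230$)
$y = -5968$ ($y = 913 \left(-6\right) - 490 = -5478 - 490 = -5968$)
$g - y = -383230 - -5968 = -383230 + 5968 = -377262$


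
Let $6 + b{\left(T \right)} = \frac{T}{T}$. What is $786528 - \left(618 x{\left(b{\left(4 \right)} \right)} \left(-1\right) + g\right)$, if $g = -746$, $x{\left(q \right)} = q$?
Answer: $784184$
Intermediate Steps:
$b{\left(T \right)} = -5$ ($b{\left(T \right)} = -6 + \frac{T}{T} = -6 + 1 = -5$)
$786528 - \left(618 x{\left(b{\left(4 \right)} \right)} \left(-1\right) + g\right) = 786528 - \left(618 \left(\left(-5\right) \left(-1\right)\right) - 746\right) = 786528 - \left(618 \cdot 5 - 746\right) = 786528 - \left(3090 - 746\right) = 786528 - 2344 = 784184$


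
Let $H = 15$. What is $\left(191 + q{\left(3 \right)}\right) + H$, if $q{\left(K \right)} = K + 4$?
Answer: $213$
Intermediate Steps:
$q{\left(K \right)} = 4 + K$
$\left(191 + q{\left(3 \right)}\right) + H = \left(191 + \left(4 + 3\right)\right) + 15 = \left(191 + 7\right) + 15 = 198 + 15 = 213$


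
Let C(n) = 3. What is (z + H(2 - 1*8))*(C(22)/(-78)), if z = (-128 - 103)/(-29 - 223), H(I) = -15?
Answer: 13/24 ≈ 0.54167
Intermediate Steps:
z = 11/12 (z = -231/(-252) = -231*(-1/252) = 11/12 ≈ 0.91667)
(z + H(2 - 1*8))*(C(22)/(-78)) = (11/12 - 15)*(3/(-78)) = -169*(-1)/(4*78) = -169/12*(-1/26) = 13/24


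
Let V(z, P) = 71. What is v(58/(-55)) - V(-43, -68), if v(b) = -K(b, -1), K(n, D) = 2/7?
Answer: -499/7 ≈ -71.286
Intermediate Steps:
K(n, D) = 2/7 (K(n, D) = 2*(1/7) = 2/7)
v(b) = -2/7 (v(b) = -1*2/7 = -2/7)
v(58/(-55)) - V(-43, -68) = -2/7 - 1*71 = -2/7 - 71 = -499/7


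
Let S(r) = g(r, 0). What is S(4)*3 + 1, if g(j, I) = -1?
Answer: -2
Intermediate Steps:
S(r) = -1
S(4)*3 + 1 = -1*3 + 1 = -3 + 1 = -2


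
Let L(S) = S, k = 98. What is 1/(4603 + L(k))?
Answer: 1/4701 ≈ 0.00021272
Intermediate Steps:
1/(4603 + L(k)) = 1/(4603 + 98) = 1/4701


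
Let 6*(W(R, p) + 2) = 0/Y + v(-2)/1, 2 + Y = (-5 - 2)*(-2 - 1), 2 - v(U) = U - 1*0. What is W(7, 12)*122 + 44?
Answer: -356/3 ≈ -118.67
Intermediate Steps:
v(U) = 2 - U (v(U) = 2 - (U - 1*0) = 2 - (U + 0) = 2 - U)
Y = 19 (Y = -2 + (-5 - 2)*(-2 - 1) = -2 - 7*(-3) = -2 + 21 = 19)
W(R, p) = -4/3 (W(R, p) = -2 + (0/19 + (2 - 1*(-2))/1)/6 = -2 + (0*(1/19) + (2 + 2)*1)/6 = -2 + (0 + 4*1)/6 = -2 + (0 + 4)/6 = -2 + (⅙)*4 = -2 + ⅔ = -4/3)
W(7, 12)*122 + 44 = -4/3*122 + 44 = -488/3 + 44 = -356/3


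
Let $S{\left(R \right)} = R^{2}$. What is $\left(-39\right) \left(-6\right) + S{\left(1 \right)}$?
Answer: $235$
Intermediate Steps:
$\left(-39\right) \left(-6\right) + S{\left(1 \right)} = \left(-39\right) \left(-6\right) + 1^{2} = 234 + 1 = 235$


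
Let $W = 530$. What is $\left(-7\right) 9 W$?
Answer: $-33390$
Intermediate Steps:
$\left(-7\right) 9 W = \left(-7\right) 9 \cdot 530 = \left(-63\right) 530 = -33390$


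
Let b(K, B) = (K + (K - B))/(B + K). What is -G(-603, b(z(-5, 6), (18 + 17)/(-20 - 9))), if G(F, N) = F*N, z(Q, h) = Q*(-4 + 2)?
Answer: 24723/17 ≈ 1454.3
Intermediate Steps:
z(Q, h) = -2*Q (z(Q, h) = Q*(-2) = -2*Q)
b(K, B) = (-B + 2*K)/(B + K)
-G(-603, b(z(-5, 6), (18 + 17)/(-20 - 9))) = -(-603)*(-(18 + 17)/(-20 - 9) + 2*(-2*(-5)))/((18 + 17)/(-20 - 9) - 2*(-5)) = -(-603)*(-35/(-29) + 2*10)/(35/(-29) + 10) = -(-603)*(-35*(-1)/29 + 20)/(35*(-1/29) + 10) = -(-603)*(-1*(-35/29) + 20)/(-35/29 + 10) = -(-603)*(35/29 + 20)/(255/29) = -(-603)*(29/255)*(615/29) = -(-603)*41/17 = -1*(-24723/17) = 24723/17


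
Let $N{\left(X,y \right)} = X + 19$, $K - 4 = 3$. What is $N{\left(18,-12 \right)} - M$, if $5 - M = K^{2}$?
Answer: $81$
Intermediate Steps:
$K = 7$ ($K = 4 + 3 = 7$)
$N{\left(X,y \right)} = 19 + X$
$M = -44$ ($M = 5 - 7^{2} = 5 - 49 = -44$)
$N{\left(18,-12 \right)} - M = \left(19 + 18\right) - -44 = 37 + 44 = 81$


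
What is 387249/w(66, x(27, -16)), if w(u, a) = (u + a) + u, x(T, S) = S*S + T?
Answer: 387249/415 ≈ 933.13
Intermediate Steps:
x(T, S) = T + S² (x(T, S) = S² + T = T + S²)
w(u, a) = a + 2*u (w(u, a) = (a + u) + u = a + 2*u)
387249/w(66, x(27, -16)) = 387249/((27 + (-16)²) + 2*66) = 387249/((27 + 256) + 132) = 387249/(283 + 132) = 387249/415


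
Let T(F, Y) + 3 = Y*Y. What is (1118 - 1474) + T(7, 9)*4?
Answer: -44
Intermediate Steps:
T(F, Y) = -3 + Y² (T(F, Y) = -3 + Y*Y = -3 + Y²)
(1118 - 1474) + T(7, 9)*4 = (1118 - 1474) + (-3 + 9²)*4 = -356 + (-3 + 81)*4 = -356 + 78*4 = -356 + 312 = -44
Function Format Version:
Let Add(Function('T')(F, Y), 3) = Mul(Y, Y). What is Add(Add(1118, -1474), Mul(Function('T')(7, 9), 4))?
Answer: -44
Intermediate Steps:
Function('T')(F, Y) = Add(-3, Pow(Y, 2)) (Function('T')(F, Y) = Add(-3, Mul(Y, Y)) = Add(-3, Pow(Y, 2)))
Add(Add(1118, -1474), Mul(Function('T')(7, 9), 4)) = Add(Add(1118, -1474), Mul(Add(-3, Pow(9, 2)), 4)) = Add(-356, Mul(Add(-3, 81), 4)) = Add(-356, Mul(78, 4)) = Add(-356, 312) = -44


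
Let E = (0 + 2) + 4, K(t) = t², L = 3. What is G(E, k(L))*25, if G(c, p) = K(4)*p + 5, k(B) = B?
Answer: 1325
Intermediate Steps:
E = 6 (E = 2 + 4 = 6)
G(c, p) = 5 + 16*p (G(c, p) = 4²*p + 5 = 16*p + 5 = 5 + 16*p)
G(E, k(L))*25 = (5 + 16*3)*25 = (5 + 48)*25 = 53*25 = 1325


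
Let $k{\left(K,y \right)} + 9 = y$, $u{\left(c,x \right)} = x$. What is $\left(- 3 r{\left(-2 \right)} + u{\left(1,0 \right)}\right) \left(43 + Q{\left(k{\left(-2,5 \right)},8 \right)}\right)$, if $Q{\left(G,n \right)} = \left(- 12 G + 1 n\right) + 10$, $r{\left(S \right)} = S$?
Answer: $654$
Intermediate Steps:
$k{\left(K,y \right)} = -9 + y$
$Q{\left(G,n \right)} = 10 + n - 12 G$ ($Q{\left(G,n \right)} = \left(- 12 G + n\right) + 10 = \left(n - 12 G\right) + 10 = 10 + n - 12 G$)
$\left(- 3 r{\left(-2 \right)} + u{\left(1,0 \right)}\right) \left(43 + Q{\left(k{\left(-2,5 \right)},8 \right)}\right) = \left(\left(-3\right) \left(-2\right) + 0\right) \left(43 + \left(10 + 8 - 12 \left(-9 + 5\right)\right)\right) = \left(6 + 0\right) \left(43 + \left(10 + 8 - -48\right)\right) = 6 \left(43 + \left(10 + 8 + 48\right)\right) = 6 \left(43 + 66\right) = 6 \cdot 109 = 654$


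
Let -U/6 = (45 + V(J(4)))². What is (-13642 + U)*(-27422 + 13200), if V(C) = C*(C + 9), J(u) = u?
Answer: 996905312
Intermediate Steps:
V(C) = C*(9 + C)
U = -56454 (U = -6*(45 + 4*(9 + 4))² = -6*(45 + 4*13)² = -6*(45 + 52)² = -6*97² = -6*9409 = -56454)
(-13642 + U)*(-27422 + 13200) = (-13642 - 56454)*(-27422 + 13200) = -70096*(-14222) = 996905312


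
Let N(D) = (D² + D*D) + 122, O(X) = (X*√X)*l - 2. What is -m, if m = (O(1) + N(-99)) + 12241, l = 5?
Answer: -31968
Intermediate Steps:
O(X) = -2 + 5*X^(3/2) (O(X) = (X*√X)*5 - 2 = X^(3/2)*5 - 2 = 5*X^(3/2) - 2 = -2 + 5*X^(3/2))
N(D) = 122 + 2*D² (N(D) = (D² + D²) + 122 = 2*D² + 122 = 122 + 2*D²)
m = 31968 (m = ((-2 + 5*1^(3/2)) + (122 + 2*(-99)²)) + 12241 = ((-2 + 5*1) + (122 + 2*9801)) + 12241 = ((-2 + 5) + (122 + 19602)) + 12241 = (3 + 19724) + 12241 = 19727 + 12241 = 31968)
-m = -1*31968 = -31968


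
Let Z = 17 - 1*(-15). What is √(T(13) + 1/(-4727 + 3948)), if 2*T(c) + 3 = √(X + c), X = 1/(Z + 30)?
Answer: √(-3502039682 + 18812071*√50034)/48298 ≈ 0.55010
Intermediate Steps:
Z = 32 (Z = 17 + 15 = 32)
X = 1/62 (X = 1/(32 + 30) = 1/62 ≈ 0.016129)
T(c) = -3/2 + √(1/62 + c)/2
√(T(13) + 1/(-4727 + 3948)) = √((-3/2 + √(62 + 3844*13)/124) + 1/(-4727 + 3948)) = √((-3/2 + √(62 + 49972)/124) + 1/(-779)) = √((-3/2 + √50034/124) - 1/779) = √(-2339/1558 + √50034/124)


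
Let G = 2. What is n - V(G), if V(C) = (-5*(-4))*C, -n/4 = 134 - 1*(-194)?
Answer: -1352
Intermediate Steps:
n = -1312 (n = -4*(134 - 1*(-194)) = -4*(134 + 194) = -4*328 = -1312)
V(C) = 20*C
n - V(G) = -1312 - 20*2 = -1312 - 1*40 = -1312 - 40 = -1352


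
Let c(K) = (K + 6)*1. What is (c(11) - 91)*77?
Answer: -5698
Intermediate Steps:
c(K) = 6 + K (c(K) = (6 + K)*1 = 6 + K)
(c(11) - 91)*77 = ((6 + 11) - 91)*77 = (17 - 91)*77 = -74*77 = -5698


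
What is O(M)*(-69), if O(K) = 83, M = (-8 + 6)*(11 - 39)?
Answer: -5727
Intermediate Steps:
M = 56 (M = -2*(-28) = 56)
O(M)*(-69) = 83*(-69) = -5727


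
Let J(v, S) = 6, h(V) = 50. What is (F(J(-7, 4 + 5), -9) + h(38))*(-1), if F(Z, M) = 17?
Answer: -67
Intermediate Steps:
(F(J(-7, 4 + 5), -9) + h(38))*(-1) = (17 + 50)*(-1) = 67*(-1) = -67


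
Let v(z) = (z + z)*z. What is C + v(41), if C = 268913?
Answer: 272275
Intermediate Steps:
v(z) = 2*z² (v(z) = (2*z)*z = 2*z²)
C + v(41) = 268913 + 2*41² = 268913 + 2*1681 = 268913 + 3362 = 272275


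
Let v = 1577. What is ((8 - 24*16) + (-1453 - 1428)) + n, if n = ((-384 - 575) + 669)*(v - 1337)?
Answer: -72857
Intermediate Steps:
n = -69600 (n = ((-384 - 575) + 669)*(1577 - 1337) = (-959 + 669)*240 = -290*240 = -69600)
((8 - 24*16) + (-1453 - 1428)) + n = ((8 - 24*16) + (-1453 - 1428)) - 69600 = ((8 - 384) - 2881) - 69600 = (-376 - 2881) - 69600 = -3257 - 69600 = -72857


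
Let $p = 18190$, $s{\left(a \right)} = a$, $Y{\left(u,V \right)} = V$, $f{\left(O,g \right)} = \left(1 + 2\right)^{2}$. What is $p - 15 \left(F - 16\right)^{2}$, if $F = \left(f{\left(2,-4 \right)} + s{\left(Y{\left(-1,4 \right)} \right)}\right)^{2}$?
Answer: $-332945$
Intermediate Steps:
$f{\left(O,g \right)} = 9$ ($f{\left(O,g \right)} = 3^{2} = 9$)
$F = 169$ ($F = \left(9 + 4\right)^{2} = 13^{2} = 169$)
$p - 15 \left(F - 16\right)^{2} = 18190 - 15 \left(169 - 16\right)^{2} = 18190 - 15 \cdot 153^{2} = 18190 - 351135 = -332945$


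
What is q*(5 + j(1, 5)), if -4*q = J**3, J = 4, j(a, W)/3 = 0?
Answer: -80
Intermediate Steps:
j(a, W) = 0 (j(a, W) = 3*0 = 0)
q = -16 (q = -1/4*4**3 = -1/4*64 = -16)
q*(5 + j(1, 5)) = -16*(5 + 0) = -16*5 = -80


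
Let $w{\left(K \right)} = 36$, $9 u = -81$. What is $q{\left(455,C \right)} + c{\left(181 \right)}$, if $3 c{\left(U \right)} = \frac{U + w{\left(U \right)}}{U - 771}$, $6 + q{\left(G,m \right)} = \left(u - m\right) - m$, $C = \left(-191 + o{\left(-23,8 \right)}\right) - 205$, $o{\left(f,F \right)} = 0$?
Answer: $\frac{1375073}{1770} \approx 776.88$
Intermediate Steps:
$u = -9$ ($u = \frac{1}{9} \left(-81\right) = -9$)
$C = -396$ ($C = \left(-191 + 0\right) - 205 = -191 - 205 = -396$)
$q{\left(G,m \right)} = -15 - 2 m$ ($q{\left(G,m \right)} = -6 - \left(9 + 2 m\right) = -15 - 2 m$)
$c{\left(U \right)} = \frac{36 + U}{3 \left(-771 + U\right)}$ ($c{\left(U \right)} = \frac{\left(U + 36\right) \frac{1}{U - 771}}{3} = \frac{\left(36 + U\right) \frac{1}{-771 + U}}{3} = \frac{\frac{1}{-771 + U} \left(36 + U\right)}{3} = \frac{36 + U}{3 \left(-771 + U\right)}$)
$q{\left(455,C \right)} + c{\left(181 \right)} = \left(-15 - -792\right) + \frac{36 + 181}{3 \left(-771 + 181\right)} = \left(-15 + 792\right) + \frac{1}{3} \frac{1}{-590} \cdot 217 = 777 + \frac{1}{3} \left(- \frac{1}{590}\right) 217 = 777 - \frac{217}{1770} = \frac{1375073}{1770}$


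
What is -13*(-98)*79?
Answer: 100646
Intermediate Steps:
-13*(-98)*79 = 1274*79 = 100646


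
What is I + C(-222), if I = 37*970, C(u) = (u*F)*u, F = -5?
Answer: -210530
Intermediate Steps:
C(u) = -5*u² (C(u) = (u*(-5))*u = (-5*u)*u = -5*u²)
I = 35890
I + C(-222) = 35890 - 5*(-222)² = 35890 - 5*49284 = 35890 - 246420 = -210530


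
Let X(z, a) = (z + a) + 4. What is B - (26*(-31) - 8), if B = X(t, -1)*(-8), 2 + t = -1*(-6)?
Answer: 758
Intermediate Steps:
t = 4 (t = -2 - 1*(-6) = -2 + 6 = 4)
X(z, a) = 4 + a + z (X(z, a) = (a + z) + 4 = 4 + a + z)
B = -56 (B = (4 - 1 + 4)*(-8) = 7*(-8) = -56)
B - (26*(-31) - 8) = -56 - (26*(-31) - 8) = -56 - (-806 - 8) = -56 - 1*(-814) = -56 + 814 = 758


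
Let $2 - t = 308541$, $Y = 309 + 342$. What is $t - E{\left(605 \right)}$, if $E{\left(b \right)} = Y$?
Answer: $-309190$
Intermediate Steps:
$Y = 651$
$t = -308539$ ($t = 2 - 308541 = -308539$)
$E{\left(b \right)} = 651$
$t - E{\left(605 \right)} = -308539 - 651 = -309190$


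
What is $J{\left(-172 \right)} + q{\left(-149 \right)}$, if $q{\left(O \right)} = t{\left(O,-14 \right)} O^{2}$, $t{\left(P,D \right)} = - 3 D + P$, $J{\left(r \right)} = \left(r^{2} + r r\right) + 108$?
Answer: $-2316231$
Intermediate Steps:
$J{\left(r \right)} = 108 + 2 r^{2}$ ($J{\left(r \right)} = \left(r^{2} + r^{2}\right) + 108 = 2 r^{2} + 108 = 108 + 2 r^{2}$)
$t{\left(P,D \right)} = P - 3 D$
$q{\left(O \right)} = O^{2} \left(42 + O\right)$ ($q{\left(O \right)} = \left(O - -42\right) O^{2} = \left(O + 42\right) O^{2} = \left(42 + O\right) O^{2} = O^{2} \left(42 + O\right)$)
$J{\left(-172 \right)} + q{\left(-149 \right)} = \left(108 + 2 \left(-172\right)^{2}\right) + \left(-149\right)^{2} \left(42 - 149\right) = \left(108 + 2 \cdot 29584\right) + 22201 \left(-107\right) = \left(108 + 59168\right) - 2375507 = 59276 - 2375507 = -2316231$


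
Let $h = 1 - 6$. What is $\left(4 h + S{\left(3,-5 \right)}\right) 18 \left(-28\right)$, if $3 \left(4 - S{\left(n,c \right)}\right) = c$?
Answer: $7224$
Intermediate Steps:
$h = -5$ ($h = 1 - 6 = -5$)
$S{\left(n,c \right)} = 4 - \frac{c}{3}$
$\left(4 h + S{\left(3,-5 \right)}\right) 18 \left(-28\right) = \left(4 \left(-5\right) + \left(4 - - \frac{5}{3}\right)\right) 18 \left(-28\right) = \left(-20 + \left(4 + \frac{5}{3}\right)\right) 18 \left(-28\right) = \left(-20 + \frac{17}{3}\right) 18 \left(-28\right) = \left(- \frac{43}{3}\right) 18 \left(-28\right) = \left(-258\right) \left(-28\right) = 7224$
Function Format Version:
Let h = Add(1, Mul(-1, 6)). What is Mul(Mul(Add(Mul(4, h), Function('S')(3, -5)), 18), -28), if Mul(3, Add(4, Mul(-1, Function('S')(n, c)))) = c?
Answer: 7224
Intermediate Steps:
h = -5 (h = Add(1, -6) = -5)
Function('S')(n, c) = Add(4, Mul(Rational(-1, 3), c))
Mul(Mul(Add(Mul(4, h), Function('S')(3, -5)), 18), -28) = Mul(Mul(Add(Mul(4, -5), Add(4, Mul(Rational(-1, 3), -5))), 18), -28) = Mul(Mul(Add(-20, Add(4, Rational(5, 3))), 18), -28) = Mul(Mul(Add(-20, Rational(17, 3)), 18), -28) = Mul(Mul(Rational(-43, 3), 18), -28) = Mul(-258, -28) = 7224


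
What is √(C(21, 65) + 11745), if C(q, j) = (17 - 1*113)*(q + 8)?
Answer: √8961 ≈ 94.663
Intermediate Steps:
C(q, j) = -768 - 96*q (C(q, j) = (17 - 113)*(8 + q) = -96*(8 + q) = -768 - 96*q)
√(C(21, 65) + 11745) = √((-768 - 96*21) + 11745) = √((-768 - 2016) + 11745) = √(-2784 + 11745) = √8961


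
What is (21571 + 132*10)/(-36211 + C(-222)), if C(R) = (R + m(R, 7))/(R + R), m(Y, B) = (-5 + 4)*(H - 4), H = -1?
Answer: -10163604/16077467 ≈ -0.63216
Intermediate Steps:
m(Y, B) = 5 (m(Y, B) = (-5 + 4)*(-1 - 4) = -1*(-5) = 5)
C(R) = (5 + R)/(2*R) (C(R) = (R + 5)/(R + R) = (5 + R)/((2*R)) = (5 + R)*(1/(2*R)) = (5 + R)/(2*R))
(21571 + 132*10)/(-36211 + C(-222)) = (21571 + 132*10)/(-36211 + (½)*(5 - 222)/(-222)) = (21571 + 1320)/(-36211 + (½)*(-1/222)*(-217)) = 22891/(-36211 + 217/444) = 22891/(-16077467/444) = 22891*(-444/16077467) = -10163604/16077467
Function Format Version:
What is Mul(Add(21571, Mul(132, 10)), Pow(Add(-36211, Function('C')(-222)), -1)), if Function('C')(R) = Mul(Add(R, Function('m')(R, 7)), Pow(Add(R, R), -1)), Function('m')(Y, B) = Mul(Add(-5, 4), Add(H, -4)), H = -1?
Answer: Rational(-10163604, 16077467) ≈ -0.63216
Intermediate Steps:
Function('m')(Y, B) = 5 (Function('m')(Y, B) = Mul(Add(-5, 4), Add(-1, -4)) = Mul(-1, -5) = 5)
Function('C')(R) = Mul(Rational(1, 2), Pow(R, -1), Add(5, R)) (Function('C')(R) = Mul(Add(R, 5), Pow(Add(R, R), -1)) = Mul(Add(5, R), Pow(Mul(2, R), -1)) = Mul(Add(5, R), Mul(Rational(1, 2), Pow(R, -1))) = Mul(Rational(1, 2), Pow(R, -1), Add(5, R)))
Mul(Add(21571, Mul(132, 10)), Pow(Add(-36211, Function('C')(-222)), -1)) = Mul(Add(21571, Mul(132, 10)), Pow(Add(-36211, Mul(Rational(1, 2), Pow(-222, -1), Add(5, -222))), -1)) = Mul(Add(21571, 1320), Pow(Add(-36211, Mul(Rational(1, 2), Rational(-1, 222), -217)), -1)) = Mul(22891, Pow(Add(-36211, Rational(217, 444)), -1)) = Mul(22891, Pow(Rational(-16077467, 444), -1)) = Mul(22891, Rational(-444, 16077467)) = Rational(-10163604, 16077467)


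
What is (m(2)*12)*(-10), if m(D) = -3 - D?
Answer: 600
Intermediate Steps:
(m(2)*12)*(-10) = ((-3 - 1*2)*12)*(-10) = ((-3 - 2)*12)*(-10) = -5*12*(-10) = -60*(-10) = 600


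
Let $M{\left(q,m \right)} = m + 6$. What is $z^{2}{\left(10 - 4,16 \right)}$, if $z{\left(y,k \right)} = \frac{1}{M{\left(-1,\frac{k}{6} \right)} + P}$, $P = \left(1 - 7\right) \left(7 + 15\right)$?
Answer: $\frac{9}{136900} \approx 6.5741 \cdot 10^{-5}$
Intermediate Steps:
$M{\left(q,m \right)} = 6 + m$
$P = -132$ ($P = \left(-6\right) 22 = -132$)
$z{\left(y,k \right)} = \frac{1}{-126 + \frac{k}{6}}$ ($z{\left(y,k \right)} = \frac{1}{\left(6 + \frac{k}{6}\right) - 132} = \frac{1}{-126 + \frac{k}{6}}$)
$z^{2}{\left(10 - 4,16 \right)} = \left(\frac{6}{-756 + 16}\right)^{2} = \left(\frac{6}{-740}\right)^{2} = \left(6 \left(- \frac{1}{740}\right)\right)^{2} = \left(- \frac{3}{370}\right)^{2} = \frac{9}{136900}$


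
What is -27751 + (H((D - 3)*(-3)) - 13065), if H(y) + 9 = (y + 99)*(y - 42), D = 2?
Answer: -44803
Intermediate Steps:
H(y) = -9 + (-42 + y)*(99 + y) (H(y) = -9 + (y + 99)*(y - 42) = -9 + (99 + y)*(-42 + y) = -9 + (-42 + y)*(99 + y))
-27751 + (H((D - 3)*(-3)) - 13065) = -27751 + ((-4167 + ((2 - 3)*(-3))**2 + 57*((2 - 3)*(-3))) - 13065) = -27751 + ((-4167 + (-1*(-3))**2 + 57*(-1*(-3))) - 13065) = -27751 + ((-4167 + 3**2 + 57*3) - 13065) = -27751 + ((-4167 + 9 + 171) - 13065) = -27751 + (-3987 - 13065) = -27751 - 17052 = -44803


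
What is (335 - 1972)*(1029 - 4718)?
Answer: 6038893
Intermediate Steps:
(335 - 1972)*(1029 - 4718) = -1637*(-3689) = 6038893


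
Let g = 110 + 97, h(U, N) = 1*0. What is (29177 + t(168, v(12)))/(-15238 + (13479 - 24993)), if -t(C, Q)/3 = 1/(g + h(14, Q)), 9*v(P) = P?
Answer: -503303/461472 ≈ -1.0906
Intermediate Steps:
h(U, N) = 0
g = 207
v(P) = P/9
t(C, Q) = -1/69 (t(C, Q) = -3/(207 + 0) = -3/207 = -3*1/207 = -1/69)
(29177 + t(168, v(12)))/(-15238 + (13479 - 24993)) = (29177 - 1/69)/(-15238 + (13479 - 24993)) = 2013212/(69*(-15238 - 11514)) = (2013212/69)/(-26752) = (2013212/69)*(-1/26752) = -503303/461472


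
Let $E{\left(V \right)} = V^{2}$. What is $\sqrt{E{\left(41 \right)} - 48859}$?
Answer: $3 i \sqrt{5242} \approx 217.21 i$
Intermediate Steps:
$\sqrt{E{\left(41 \right)} - 48859} = \sqrt{41^{2} - 48859} = \sqrt{1681 - 48859} = \sqrt{-47178} = 3 i \sqrt{5242}$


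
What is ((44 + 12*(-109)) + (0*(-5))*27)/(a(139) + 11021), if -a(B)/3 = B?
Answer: -316/2651 ≈ -0.11920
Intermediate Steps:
a(B) = -3*B
((44 + 12*(-109)) + (0*(-5))*27)/(a(139) + 11021) = ((44 + 12*(-109)) + (0*(-5))*27)/(-3*139 + 11021) = ((44 - 1308) + 0*27)/(-417 + 11021) = (-1264 + 0)/10604 = -1264*1/10604 = -316/2651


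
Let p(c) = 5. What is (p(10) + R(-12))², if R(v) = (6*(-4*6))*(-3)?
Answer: 190969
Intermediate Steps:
R(v) = 432 (R(v) = (6*(-24))*(-3) = -144*(-3) = 432)
(p(10) + R(-12))² = (5 + 432)² = 437² = 190969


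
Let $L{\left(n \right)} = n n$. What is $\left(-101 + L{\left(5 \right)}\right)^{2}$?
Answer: $5776$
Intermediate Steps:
$L{\left(n \right)} = n^{2}$
$\left(-101 + L{\left(5 \right)}\right)^{2} = \left(-101 + 5^{2}\right)^{2} = \left(-101 + 25\right)^{2} = \left(-76\right)^{2} = 5776$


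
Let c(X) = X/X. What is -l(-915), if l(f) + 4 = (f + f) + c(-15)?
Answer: 1833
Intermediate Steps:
c(X) = 1
l(f) = -3 + 2*f (l(f) = -4 + ((f + f) + 1) = -4 + (2*f + 1) = -4 + (1 + 2*f) = -3 + 2*f)
-l(-915) = -(-3 + 2*(-915)) = -(-3 - 1830) = -1*(-1833) = 1833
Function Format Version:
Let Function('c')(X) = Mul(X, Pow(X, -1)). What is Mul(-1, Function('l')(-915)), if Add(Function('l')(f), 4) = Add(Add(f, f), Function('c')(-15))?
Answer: 1833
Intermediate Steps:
Function('c')(X) = 1
Function('l')(f) = Add(-3, Mul(2, f)) (Function('l')(f) = Add(-4, Add(Add(f, f), 1)) = Add(-4, Add(Mul(2, f), 1)) = Add(-4, Add(1, Mul(2, f))) = Add(-3, Mul(2, f)))
Mul(-1, Function('l')(-915)) = Mul(-1, Add(-3, Mul(2, -915))) = Mul(-1, Add(-3, -1830)) = Mul(-1, -1833) = 1833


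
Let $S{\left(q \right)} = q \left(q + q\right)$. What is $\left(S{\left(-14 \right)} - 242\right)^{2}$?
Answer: $22500$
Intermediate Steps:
$S{\left(q \right)} = 2 q^{2}$ ($S{\left(q \right)} = q 2 q = 2 q^{2}$)
$\left(S{\left(-14 \right)} - 242\right)^{2} = \left(2 \left(-14\right)^{2} - 242\right)^{2} = \left(2 \cdot 196 - 242\right)^{2} = \left(392 - 242\right)^{2} = 150^{2} = 22500$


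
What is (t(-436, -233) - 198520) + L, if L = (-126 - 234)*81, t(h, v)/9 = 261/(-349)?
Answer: -79462669/349 ≈ -2.2769e+5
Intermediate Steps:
t(h, v) = -2349/349 (t(h, v) = 9*(261/(-349)) = 9*(261*(-1/349)) = 9*(-261/349) = -2349/349)
L = -29160 (L = -360*81 = -29160)
(t(-436, -233) - 198520) + L = (-2349/349 - 198520) - 29160 = -69285829/349 - 29160 = -79462669/349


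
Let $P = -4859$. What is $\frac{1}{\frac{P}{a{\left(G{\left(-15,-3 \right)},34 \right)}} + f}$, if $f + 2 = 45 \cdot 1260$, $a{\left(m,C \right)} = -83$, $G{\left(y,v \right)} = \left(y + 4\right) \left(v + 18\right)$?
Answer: $\frac{83}{4710793} \approx 1.7619 \cdot 10^{-5}$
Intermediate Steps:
$G{\left(y,v \right)} = \left(4 + y\right) \left(18 + v\right)$
$f = 56698$ ($f = -2 + 45 \cdot 1260 = -2 + 56700 = 56698$)
$\frac{1}{\frac{P}{a{\left(G{\left(-15,-3 \right)},34 \right)}} + f} = \frac{1}{- \frac{4859}{-83} + 56698} = \frac{1}{\left(-4859\right) \left(- \frac{1}{83}\right) + 56698} = \frac{1}{\frac{4859}{83} + 56698} = \frac{1}{\frac{4710793}{83}} = \frac{83}{4710793}$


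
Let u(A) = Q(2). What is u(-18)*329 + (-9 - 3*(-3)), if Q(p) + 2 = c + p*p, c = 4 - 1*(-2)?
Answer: 2632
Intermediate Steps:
c = 6 (c = 4 + 2 = 6)
Q(p) = 4 + p² (Q(p) = -2 + (6 + p*p) = -2 + (6 + p²) = 4 + p²)
u(A) = 8 (u(A) = 4 + 2² = 4 + 4 = 8)
u(-18)*329 + (-9 - 3*(-3)) = 8*329 + (-9 - 3*(-3)) = 2632 + (-9 + 9) = 2632 + 0 = 2632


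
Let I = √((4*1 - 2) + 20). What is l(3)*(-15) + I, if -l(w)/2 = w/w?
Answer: 30 + √22 ≈ 34.690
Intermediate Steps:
l(w) = -2 (l(w) = -2*w/w = -2*1 = -2)
I = √22 (I = √((4 - 2) + 20) = √(2 + 20) = √22 ≈ 4.6904)
l(3)*(-15) + I = -2*(-15) + √22 = 30 + √22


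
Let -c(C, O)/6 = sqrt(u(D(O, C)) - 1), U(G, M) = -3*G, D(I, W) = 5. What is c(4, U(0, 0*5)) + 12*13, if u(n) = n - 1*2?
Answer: 156 - 6*sqrt(2) ≈ 147.51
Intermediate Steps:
u(n) = -2 + n (u(n) = n - 2 = -2 + n)
c(C, O) = -6*sqrt(2) (c(C, O) = -6*sqrt((-2 + 5) - 1) = -6*sqrt(3 - 1) = -6*sqrt(2))
c(4, U(0, 0*5)) + 12*13 = -6*sqrt(2) + 12*13 = -6*sqrt(2) + 156 = 156 - 6*sqrt(2)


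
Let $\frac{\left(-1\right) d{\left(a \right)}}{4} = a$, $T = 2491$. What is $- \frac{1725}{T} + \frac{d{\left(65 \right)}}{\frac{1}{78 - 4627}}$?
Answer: $\frac{2946203615}{2491} \approx 1.1827 \cdot 10^{6}$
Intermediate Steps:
$d{\left(a \right)} = - 4 a$
$- \frac{1725}{T} + \frac{d{\left(65 \right)}}{\frac{1}{78 - 4627}} = - \frac{1725}{2491} + \frac{\left(-4\right) 65}{\frac{1}{78 - 4627}} = \left(-1725\right) \frac{1}{2491} - \frac{260}{\frac{1}{-4549}} = - \frac{1725}{2491} - \frac{260}{- \frac{1}{4549}} = - \frac{1725}{2491} - -1182740 = - \frac{1725}{2491} + 1182740 = \frac{2946203615}{2491}$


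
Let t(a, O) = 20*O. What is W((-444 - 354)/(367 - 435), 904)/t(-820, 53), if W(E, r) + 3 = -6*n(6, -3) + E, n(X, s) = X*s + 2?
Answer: 3561/36040 ≈ 0.098807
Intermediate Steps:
n(X, s) = 2 + X*s
W(E, r) = 93 + E (W(E, r) = -3 + (-6*(2 + 6*(-3)) + E) = -3 + (-6*(2 - 18) + E) = -3 + (-6*(-16) + E) = -3 + (96 + E) = 93 + E)
W((-444 - 354)/(367 - 435), 904)/t(-820, 53) = (93 + (-444 - 354)/(367 - 435))/((20*53)) = (93 - 798/(-68))/1060 = (93 - 798*(-1/68))*(1/1060) = (93 + 399/34)*(1/1060) = (3561/34)*(1/1060) = 3561/36040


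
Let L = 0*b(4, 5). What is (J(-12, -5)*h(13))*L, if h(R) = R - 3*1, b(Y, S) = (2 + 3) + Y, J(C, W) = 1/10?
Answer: 0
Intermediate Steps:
J(C, W) = ⅒
b(Y, S) = 5 + Y
h(R) = -3 + R (h(R) = R - 3 = -3 + R)
L = 0 (L = 0*(5 + 4) = 0*9 = 0)
(J(-12, -5)*h(13))*L = ((-3 + 13)/10)*0 = ((⅒)*10)*0 = 1*0 = 0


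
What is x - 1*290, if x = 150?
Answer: -140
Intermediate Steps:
x - 1*290 = 150 - 1*290 = 150 - 290 = -140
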